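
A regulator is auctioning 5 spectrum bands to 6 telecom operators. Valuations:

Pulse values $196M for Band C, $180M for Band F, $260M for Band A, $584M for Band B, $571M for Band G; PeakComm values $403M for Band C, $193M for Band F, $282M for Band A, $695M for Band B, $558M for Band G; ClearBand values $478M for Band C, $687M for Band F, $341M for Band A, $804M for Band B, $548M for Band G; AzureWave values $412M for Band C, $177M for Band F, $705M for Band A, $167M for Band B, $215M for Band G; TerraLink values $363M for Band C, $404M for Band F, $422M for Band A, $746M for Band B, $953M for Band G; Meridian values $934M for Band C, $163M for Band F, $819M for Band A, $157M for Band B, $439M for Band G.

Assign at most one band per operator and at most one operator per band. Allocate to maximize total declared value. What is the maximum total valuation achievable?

Maximum total: $3974M

This is a one-to-one assignment (maximum-weight bipartite matching).
Optimal: Meridian→Band C ($934M), ClearBand→Band F ($687M), AzureWave→Band A ($705M), PeakComm→Band B ($695M), TerraLink→Band G ($953M) — total 934+687+705+695+953 = $3974M.
Max-entry greedy (repeatedly take the single best remaining cell) gives $3589M, worse by 385.
Swapping Meridian↔AzureWave (Meridian→Band A $819M, AzureWave→Band C $412M) loses 408.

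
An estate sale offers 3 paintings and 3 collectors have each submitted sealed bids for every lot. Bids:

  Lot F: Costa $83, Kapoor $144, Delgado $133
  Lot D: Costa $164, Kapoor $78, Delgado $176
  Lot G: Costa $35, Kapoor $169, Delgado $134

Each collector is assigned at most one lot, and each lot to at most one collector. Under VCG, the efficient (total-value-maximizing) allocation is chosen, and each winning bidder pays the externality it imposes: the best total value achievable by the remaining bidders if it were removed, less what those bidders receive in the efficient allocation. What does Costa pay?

Efficient allocation: Costa→Lot D ($164), Kapoor→Lot G ($169), Delgado→Lot F ($133); total welfare W = $466.
Costa receives Lot D at value $164, so the others get W − 164 = $302.
Without Costa: best allocation of the remaining 2 bidders over all 3 lots is Kapoor→Lot G ($169), Delgado→Lot D ($176), total $345.
VCG payment = (others' best without Costa) − (others' welfare with Costa) = 345 − 302 = $43.

Costa pays $43.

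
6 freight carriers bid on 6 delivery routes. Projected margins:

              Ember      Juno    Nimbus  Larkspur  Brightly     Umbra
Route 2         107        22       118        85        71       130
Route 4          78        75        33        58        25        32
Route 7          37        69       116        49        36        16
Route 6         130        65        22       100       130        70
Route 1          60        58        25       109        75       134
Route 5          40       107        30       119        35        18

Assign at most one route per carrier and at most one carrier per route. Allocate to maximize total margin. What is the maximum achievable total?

Optimal: Ember→Route 2 ($107k), Juno→Route 4 ($75k), Nimbus→Route 7 ($116k), Larkspur→Route 5 ($119k), Brightly→Route 6 ($130k), Umbra→Route 1 ($134k) — total 107+75+116+119+130+134 = $681k.
Max-entry greedy (repeatedly take the single best remaining cell) gives $612k, worse by 69.

Max total: $681k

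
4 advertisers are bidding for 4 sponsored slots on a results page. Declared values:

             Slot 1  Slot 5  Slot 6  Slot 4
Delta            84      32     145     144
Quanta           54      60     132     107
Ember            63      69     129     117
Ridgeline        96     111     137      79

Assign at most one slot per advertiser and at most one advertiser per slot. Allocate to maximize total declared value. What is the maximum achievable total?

Maximum total: $450

Optimal: Delta→Slot 4 ($144), Quanta→Slot 6 ($132), Ember→Slot 1 ($63), Ridgeline→Slot 5 ($111) — total 144+132+63+111 = $450.
Every other assignment is strictly worse.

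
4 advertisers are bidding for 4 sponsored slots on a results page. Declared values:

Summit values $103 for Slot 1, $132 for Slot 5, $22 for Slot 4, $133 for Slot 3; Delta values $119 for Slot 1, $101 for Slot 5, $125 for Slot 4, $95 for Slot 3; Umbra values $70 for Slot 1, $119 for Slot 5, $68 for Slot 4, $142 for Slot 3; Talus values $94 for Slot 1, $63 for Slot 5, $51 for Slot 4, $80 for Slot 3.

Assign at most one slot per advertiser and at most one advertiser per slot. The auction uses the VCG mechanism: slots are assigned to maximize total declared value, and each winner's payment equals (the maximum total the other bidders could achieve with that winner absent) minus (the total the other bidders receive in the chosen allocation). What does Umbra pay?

Efficient allocation: Summit→Slot 5 ($132), Delta→Slot 4 ($125), Umbra→Slot 3 ($142), Talus→Slot 1 ($94); total welfare W = $493.
Umbra receives Slot 3 at value $142, so the others get W − 142 = $351.
Without Umbra: best allocation of the remaining 3 bidders over all 4 slots is Summit→Slot 3 ($133), Delta→Slot 4 ($125), Talus→Slot 1 ($94), total $352.
VCG payment = (others' best without Umbra) − (others' welfare with Umbra) = 352 − 351 = $1.

Umbra pays $1.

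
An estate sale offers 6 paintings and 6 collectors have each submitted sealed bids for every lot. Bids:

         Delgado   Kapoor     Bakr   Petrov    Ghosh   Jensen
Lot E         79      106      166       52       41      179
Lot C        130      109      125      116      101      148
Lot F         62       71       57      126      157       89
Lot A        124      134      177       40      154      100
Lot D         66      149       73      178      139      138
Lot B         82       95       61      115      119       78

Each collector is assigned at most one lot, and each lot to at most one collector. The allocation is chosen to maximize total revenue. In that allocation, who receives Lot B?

Kapoor receives Lot B.

Optimal: Delgado→Lot C ($130), Kapoor→Lot B ($95), Bakr→Lot A ($177), Petrov→Lot D ($178), Ghosh→Lot F ($157), Jensen→Lot E ($179) — total 130+95+177+178+157+179 = $916.
Row-greedy (each collector in turn takes its best remaining lot) gives $880, worse by 36.
Next-best assignment: Delgado→Lot C, Kapoor→Lot D, Bakr→Lot A, Petrov→Lot B, Ghosh→Lot F, Jensen→Lot E = $907.
Kapoor's own top lot is Lot D ($149), but forcing Kapoor→Lot D and reassigning the rest optimally gives only $907 — worse by 9.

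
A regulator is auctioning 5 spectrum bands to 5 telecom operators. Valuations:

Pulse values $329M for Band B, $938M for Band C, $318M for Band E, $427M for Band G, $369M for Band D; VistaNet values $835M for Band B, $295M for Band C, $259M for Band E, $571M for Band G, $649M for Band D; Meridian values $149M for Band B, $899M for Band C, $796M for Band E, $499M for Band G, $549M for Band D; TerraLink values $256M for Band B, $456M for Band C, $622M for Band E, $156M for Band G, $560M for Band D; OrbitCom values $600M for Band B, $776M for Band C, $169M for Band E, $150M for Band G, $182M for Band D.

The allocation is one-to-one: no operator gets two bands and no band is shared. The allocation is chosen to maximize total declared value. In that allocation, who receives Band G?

VistaNet receives Band G.

Optimal: Pulse→Band C ($938M), VistaNet→Band G ($571M), Meridian→Band E ($796M), TerraLink→Band D ($560M), OrbitCom→Band B ($600M) — total 938+571+796+560+600 = $3465M.
Max-entry greedy (repeatedly take the single best remaining cell) gives $3279M, worse by 186.
Next-best assignment: Pulse→Band G, VistaNet→Band B, Meridian→Band E, TerraLink→Band D, OrbitCom→Band C = $3394M.
VistaNet's own top band is Band B ($835M), but forcing VistaNet→Band B and reassigning the rest optimally gives only $3394M — worse by 71.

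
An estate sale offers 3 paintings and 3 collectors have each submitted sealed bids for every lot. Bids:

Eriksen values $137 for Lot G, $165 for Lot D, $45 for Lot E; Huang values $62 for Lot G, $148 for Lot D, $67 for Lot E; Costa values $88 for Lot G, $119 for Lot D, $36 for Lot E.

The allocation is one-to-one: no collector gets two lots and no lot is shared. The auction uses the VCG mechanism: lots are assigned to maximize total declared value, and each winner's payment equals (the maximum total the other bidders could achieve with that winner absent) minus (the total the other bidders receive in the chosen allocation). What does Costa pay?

Efficient allocation: Eriksen→Lot G ($137), Huang→Lot E ($67), Costa→Lot D ($119); total welfare W = $323.
Costa receives Lot D at value $119, so the others get W − 119 = $204.
Without Costa: best allocation of the remaining 2 bidders over all 3 lots is Eriksen→Lot G ($137), Huang→Lot D ($148), total $285.
VCG payment = (others' best without Costa) − (others' welfare with Costa) = 285 − 204 = $81.

Costa pays $81.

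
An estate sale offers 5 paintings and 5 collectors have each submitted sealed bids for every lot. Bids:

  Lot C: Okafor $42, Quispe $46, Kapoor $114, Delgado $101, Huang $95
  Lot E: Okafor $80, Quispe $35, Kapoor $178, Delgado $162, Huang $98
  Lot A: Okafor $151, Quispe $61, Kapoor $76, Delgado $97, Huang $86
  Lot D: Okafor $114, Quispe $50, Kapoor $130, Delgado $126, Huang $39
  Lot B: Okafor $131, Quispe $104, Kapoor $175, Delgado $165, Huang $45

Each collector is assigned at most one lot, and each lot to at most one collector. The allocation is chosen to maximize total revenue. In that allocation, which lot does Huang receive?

Treat this as an assignment problem: match each collector to one lot.
Optimal: Okafor→Lot A ($151), Quispe→Lot B ($104), Kapoor→Lot E ($178), Delgado→Lot D ($126), Huang→Lot C ($95) — total 151+104+178+126+95 = $654.
Huang's own top lot is Lot E ($98), but forcing Huang→Lot E and reassigning the rest optimally gives only $596 — worse by 58.

Huang receives Lot C.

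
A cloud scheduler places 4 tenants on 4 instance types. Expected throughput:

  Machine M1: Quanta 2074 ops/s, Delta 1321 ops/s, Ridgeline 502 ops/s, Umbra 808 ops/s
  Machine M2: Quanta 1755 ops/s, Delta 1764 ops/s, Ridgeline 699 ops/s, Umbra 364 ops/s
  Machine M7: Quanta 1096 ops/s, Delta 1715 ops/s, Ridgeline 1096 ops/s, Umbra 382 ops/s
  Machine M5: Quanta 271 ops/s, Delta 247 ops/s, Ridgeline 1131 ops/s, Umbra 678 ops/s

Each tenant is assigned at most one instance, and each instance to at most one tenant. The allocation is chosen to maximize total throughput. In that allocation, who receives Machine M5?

Umbra receives Machine M5.

This is a one-to-one assignment (maximum-weight bipartite matching).
Optimal: Quanta→Machine M1 (2074 ops/s), Delta→Machine M2 (1764 ops/s), Ridgeline→Machine M7 (1096 ops/s), Umbra→Machine M5 (678 ops/s) — total 2074+1764+1096+678 = 5612 ops/s.
Row-greedy (each tenant in turn takes its best remaining instance) gives 5351 ops/s, worse by 261.
Swapping Delta↔Umbra (Delta→Machine M5 247 ops/s, Umbra→Machine M2 364 ops/s) loses 1831.
Every other assignment is strictly worse.
Umbra's own top instance is Machine M1 (808 ops/s), but forcing Umbra→Machine M1 and reassigning the rest optimally gives only 5409 ops/s — worse by 203.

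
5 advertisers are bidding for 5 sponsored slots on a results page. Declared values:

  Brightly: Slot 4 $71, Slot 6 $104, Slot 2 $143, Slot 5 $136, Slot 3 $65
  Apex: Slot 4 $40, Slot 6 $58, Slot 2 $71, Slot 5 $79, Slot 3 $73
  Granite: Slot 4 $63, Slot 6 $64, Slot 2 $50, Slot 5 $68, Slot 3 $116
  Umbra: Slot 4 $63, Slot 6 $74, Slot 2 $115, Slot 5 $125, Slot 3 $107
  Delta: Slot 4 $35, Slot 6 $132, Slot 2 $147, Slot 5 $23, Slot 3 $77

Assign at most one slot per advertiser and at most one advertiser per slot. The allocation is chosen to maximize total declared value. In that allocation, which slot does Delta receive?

This is the linear assignment problem.
Optimal: Brightly→Slot 2 ($143), Apex→Slot 4 ($40), Granite→Slot 3 ($116), Umbra→Slot 5 ($125), Delta→Slot 6 ($132) — total 143+40+116+125+132 = $556.
Row-greedy (each advertiser in turn takes its best remaining slot) gives $447, worse by 109.
Swapping Umbra↔Brightly (Umbra→Slot 2 $115, Brightly→Slot 5 $136) loses 17.
Checked against all permutations: $556 is optimal.
Delta's own top slot is Slot 2 ($147), but forcing Delta→Slot 2 and reassigning the rest optimally gives only $532 — worse by 24.

Delta receives Slot 6.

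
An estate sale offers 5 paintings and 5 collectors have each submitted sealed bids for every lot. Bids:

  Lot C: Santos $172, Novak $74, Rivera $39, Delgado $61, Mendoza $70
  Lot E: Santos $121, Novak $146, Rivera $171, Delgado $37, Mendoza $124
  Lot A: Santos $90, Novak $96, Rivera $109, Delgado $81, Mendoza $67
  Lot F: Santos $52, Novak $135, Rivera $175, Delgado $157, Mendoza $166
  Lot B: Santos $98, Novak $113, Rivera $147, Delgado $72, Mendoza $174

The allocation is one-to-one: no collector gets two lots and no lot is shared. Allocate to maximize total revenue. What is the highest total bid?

Max total: $770

Optimal: Santos→Lot C ($172), Novak→Lot A ($96), Rivera→Lot E ($171), Delgado→Lot F ($157), Mendoza→Lot B ($174) — total 172+96+171+157+174 = $770.
Row-greedy (each collector in turn takes its best remaining lot) gives $748, worse by 22.
Next-best assignment: Santos→Lot C, Novak→Lot E, Rivera→Lot A, Delgado→Lot F, Mendoza→Lot B = $758.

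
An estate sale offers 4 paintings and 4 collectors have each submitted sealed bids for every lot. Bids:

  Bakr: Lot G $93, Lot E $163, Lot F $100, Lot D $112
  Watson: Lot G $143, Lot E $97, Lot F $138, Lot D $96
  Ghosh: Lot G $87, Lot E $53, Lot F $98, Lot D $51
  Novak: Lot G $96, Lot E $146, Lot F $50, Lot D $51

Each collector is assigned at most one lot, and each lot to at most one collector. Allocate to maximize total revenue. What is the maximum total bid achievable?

Max total: $499

This is a one-to-one assignment (maximum-weight bipartite matching).
Optimal: Bakr→Lot D ($112), Watson→Lot G ($143), Ghosh→Lot F ($98), Novak→Lot E ($146) — total 112+143+98+146 = $499.
Max-entry greedy (repeatedly take the single best remaining cell) gives $455, worse by 44.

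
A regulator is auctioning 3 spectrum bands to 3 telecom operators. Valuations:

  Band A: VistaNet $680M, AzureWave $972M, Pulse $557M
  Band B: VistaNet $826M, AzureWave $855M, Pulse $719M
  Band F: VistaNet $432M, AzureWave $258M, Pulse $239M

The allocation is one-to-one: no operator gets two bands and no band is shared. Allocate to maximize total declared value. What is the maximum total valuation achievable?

This is a one-to-one assignment (maximum-weight bipartite matching).
Optimal: VistaNet→Band F ($432M), AzureWave→Band A ($972M), Pulse→Band B ($719M) — total 432+972+719 = $2123M.
Column-greedy (each band in turn goes to its best remaining operator) gives $2037M, worse by 86.
Next-best assignment: VistaNet→Band B, AzureWave→Band A, Pulse→Band F = $2037M.
Checked against all permutations: $2123M is optimal.

Max total: $2123M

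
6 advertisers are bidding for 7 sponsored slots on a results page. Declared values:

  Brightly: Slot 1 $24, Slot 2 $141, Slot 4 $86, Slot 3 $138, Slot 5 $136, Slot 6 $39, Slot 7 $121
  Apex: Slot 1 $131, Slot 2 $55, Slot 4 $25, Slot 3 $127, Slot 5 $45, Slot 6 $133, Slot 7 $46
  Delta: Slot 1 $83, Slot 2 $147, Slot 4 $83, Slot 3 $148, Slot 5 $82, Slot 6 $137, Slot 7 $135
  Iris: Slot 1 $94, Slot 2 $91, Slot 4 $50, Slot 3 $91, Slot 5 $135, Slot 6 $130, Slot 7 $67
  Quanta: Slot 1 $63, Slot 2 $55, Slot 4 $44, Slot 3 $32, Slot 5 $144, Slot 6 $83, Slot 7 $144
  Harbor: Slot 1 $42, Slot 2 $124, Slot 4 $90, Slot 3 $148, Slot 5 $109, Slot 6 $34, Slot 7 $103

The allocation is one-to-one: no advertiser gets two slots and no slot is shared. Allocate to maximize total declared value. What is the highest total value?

Max total: $836

Optimal: Brightly→Slot 2 ($141), Apex→Slot 1 ($131), Delta→Slot 6 ($137), Iris→Slot 5 ($135), Quanta→Slot 7 ($144), Harbor→Slot 3 ($148) — total 141+131+137+135+144+148 = $836.
Column-greedy (each slot in turn goes to its best remaining advertiser) gives $780, worse by 56.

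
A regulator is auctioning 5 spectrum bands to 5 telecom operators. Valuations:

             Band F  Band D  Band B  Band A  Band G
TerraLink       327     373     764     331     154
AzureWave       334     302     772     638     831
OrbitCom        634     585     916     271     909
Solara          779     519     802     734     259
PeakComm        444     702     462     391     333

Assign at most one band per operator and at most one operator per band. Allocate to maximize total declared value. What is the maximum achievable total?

Maximum total: $3792M

Optimal: TerraLink→Band B ($764M), AzureWave→Band A ($638M), OrbitCom→Band G ($909M), Solara→Band F ($779M), PeakComm→Band D ($702M) — total 764+638+909+779+702 = $3792M.
Row-greedy (each operator in turn takes its best remaining band) gives $3665M, worse by 127.
Next-best assignment: TerraLink→Band B, AzureWave→Band G, OrbitCom→Band F, Solara→Band A, PeakComm→Band D = $3665M.
Swapping TerraLink↔Solara (TerraLink→Band F $327M, Solara→Band B $802M) loses 414.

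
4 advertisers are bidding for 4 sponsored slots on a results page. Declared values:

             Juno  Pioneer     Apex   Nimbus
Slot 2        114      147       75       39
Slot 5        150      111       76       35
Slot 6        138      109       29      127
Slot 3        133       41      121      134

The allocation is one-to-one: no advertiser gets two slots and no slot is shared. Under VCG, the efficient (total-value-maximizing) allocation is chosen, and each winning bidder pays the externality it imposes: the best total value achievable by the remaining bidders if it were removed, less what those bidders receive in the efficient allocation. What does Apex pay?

Efficient allocation: Juno→Slot 5 ($150), Pioneer→Slot 2 ($147), Apex→Slot 3 ($121), Nimbus→Slot 6 ($127); total welfare W = $545.
Apex receives Slot 3 at value $121, so the others get W − 121 = $424.
Without Apex: best allocation of the remaining 3 bidders over all 4 slots is Juno→Slot 5 ($150), Pioneer→Slot 2 ($147), Nimbus→Slot 3 ($134), total $431.
VCG payment = (others' best without Apex) − (others' welfare with Apex) = 431 − 424 = $7.

Apex pays $7.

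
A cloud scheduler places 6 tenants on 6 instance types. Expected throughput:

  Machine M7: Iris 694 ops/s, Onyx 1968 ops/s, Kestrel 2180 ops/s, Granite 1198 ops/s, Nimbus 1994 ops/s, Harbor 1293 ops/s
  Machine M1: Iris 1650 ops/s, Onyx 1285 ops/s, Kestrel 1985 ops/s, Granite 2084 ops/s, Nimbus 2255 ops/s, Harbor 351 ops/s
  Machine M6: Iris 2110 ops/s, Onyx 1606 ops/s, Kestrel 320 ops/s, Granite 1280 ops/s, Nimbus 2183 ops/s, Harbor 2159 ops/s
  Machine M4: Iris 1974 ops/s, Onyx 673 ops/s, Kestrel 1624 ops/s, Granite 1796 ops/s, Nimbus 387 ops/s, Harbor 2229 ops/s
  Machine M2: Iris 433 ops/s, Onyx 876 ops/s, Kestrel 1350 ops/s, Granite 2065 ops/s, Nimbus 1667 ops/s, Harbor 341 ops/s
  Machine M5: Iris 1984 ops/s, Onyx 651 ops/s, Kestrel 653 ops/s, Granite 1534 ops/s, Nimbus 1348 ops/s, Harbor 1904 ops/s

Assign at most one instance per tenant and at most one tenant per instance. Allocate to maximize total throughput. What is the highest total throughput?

Optimal: Iris→Machine M5 (1984 ops/s), Onyx→Machine M7 (1968 ops/s), Kestrel→Machine M1 (1985 ops/s), Granite→Machine M2 (2065 ops/s), Nimbus→Machine M6 (2183 ops/s), Harbor→Machine M4 (2229 ops/s) — total 1984+1968+1985+2065+2183+2229 = 12414 ops/s.
Column-greedy (each instance in turn goes to its best remaining tenant) gives 11284 ops/s, worse by 1130.
Swapping Granite↔Iris (Granite→Machine M5 1534 ops/s, Iris→Machine M2 433 ops/s) loses 2082.
Checked against all permutations: 12414 ops/s is optimal.

Max total: 12414 ops/s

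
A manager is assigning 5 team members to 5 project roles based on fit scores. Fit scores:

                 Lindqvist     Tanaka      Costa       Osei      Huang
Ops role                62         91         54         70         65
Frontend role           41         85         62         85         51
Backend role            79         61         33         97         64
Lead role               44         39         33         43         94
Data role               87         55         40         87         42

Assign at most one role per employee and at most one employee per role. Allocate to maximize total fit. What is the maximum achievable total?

Treat this as an assignment problem: match each employee to one role.
Optimal: Lindqvist→Data role (87 pts), Tanaka→Ops role (91 pts), Costa→Frontend role (62 pts), Osei→Backend role (97 pts), Huang→Lead role (94 pts) — total 87+91+62+97+94 = 431 pts.
Column-greedy (each role in turn goes to its best remaining employee) gives 389 pts, worse by 42.

Maximum total: 431 pts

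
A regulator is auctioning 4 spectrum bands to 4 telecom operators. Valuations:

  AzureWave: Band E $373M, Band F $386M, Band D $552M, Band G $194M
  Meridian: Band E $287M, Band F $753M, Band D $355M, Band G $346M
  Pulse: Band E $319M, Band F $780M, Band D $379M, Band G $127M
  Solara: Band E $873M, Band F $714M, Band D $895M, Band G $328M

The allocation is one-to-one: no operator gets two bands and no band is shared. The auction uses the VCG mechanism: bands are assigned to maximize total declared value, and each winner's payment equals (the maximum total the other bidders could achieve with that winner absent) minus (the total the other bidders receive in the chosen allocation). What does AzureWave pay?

Efficient allocation: AzureWave→Band D ($552M), Meridian→Band G ($346M), Pulse→Band F ($780M), Solara→Band E ($873M); total welfare W = $2551M.
AzureWave receives Band D at value $552M, so the others get W − 552 = $1999M.
Without AzureWave: best allocation of the remaining 3 bidders over all 4 bands is Meridian→Band G ($346M), Pulse→Band F ($780M), Solara→Band D ($895M), total $2021M.
VCG payment = (others' best without AzureWave) − (others' welfare with AzureWave) = 2021 − 1999 = $22M.

AzureWave pays $22M.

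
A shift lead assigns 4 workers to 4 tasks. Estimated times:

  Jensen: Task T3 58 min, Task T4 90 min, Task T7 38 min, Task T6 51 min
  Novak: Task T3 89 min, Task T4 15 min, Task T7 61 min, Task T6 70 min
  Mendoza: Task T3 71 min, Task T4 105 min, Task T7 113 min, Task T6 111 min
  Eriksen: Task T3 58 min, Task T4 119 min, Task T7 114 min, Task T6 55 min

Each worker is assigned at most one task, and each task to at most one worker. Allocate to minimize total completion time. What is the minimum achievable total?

Minimum total: 179 min

Treat this as an assignment problem: match each worker to one task.
Optimal: Jensen→Task T7 (38 min), Novak→Task T4 (15 min), Mendoza→Task T3 (71 min), Eriksen→Task T6 (55 min) — total 38+15+71+55 = 179 min.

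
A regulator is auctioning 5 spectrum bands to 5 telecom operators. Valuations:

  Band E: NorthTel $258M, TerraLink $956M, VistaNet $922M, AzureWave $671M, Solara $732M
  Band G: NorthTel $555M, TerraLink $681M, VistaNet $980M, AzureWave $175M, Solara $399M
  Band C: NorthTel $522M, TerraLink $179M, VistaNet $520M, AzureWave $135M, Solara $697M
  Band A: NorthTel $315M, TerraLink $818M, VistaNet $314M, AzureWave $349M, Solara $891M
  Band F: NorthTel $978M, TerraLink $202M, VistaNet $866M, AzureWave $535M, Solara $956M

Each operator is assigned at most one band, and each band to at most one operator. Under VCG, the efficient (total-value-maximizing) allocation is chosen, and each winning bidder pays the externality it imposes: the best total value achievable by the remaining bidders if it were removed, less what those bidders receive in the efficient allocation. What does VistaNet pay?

VistaNet pays $57M.

Efficient allocation: NorthTel→Band F ($978M), TerraLink→Band A ($818M), VistaNet→Band G ($980M), AzureWave→Band E ($671M), Solara→Band C ($697M); total welfare W = $4144M.
VistaNet receives Band G at value $980M, so the others get W − 980 = $3164M.
Without VistaNet: best allocation of the remaining 4 bidders over all 5 bands is NorthTel→Band F ($978M), TerraLink→Band G ($681M), AzureWave→Band E ($671M), Solara→Band A ($891M), total $3221M.
VCG payment = (others' best without VistaNet) − (others' welfare with VistaNet) = 3221 − 3164 = $57M.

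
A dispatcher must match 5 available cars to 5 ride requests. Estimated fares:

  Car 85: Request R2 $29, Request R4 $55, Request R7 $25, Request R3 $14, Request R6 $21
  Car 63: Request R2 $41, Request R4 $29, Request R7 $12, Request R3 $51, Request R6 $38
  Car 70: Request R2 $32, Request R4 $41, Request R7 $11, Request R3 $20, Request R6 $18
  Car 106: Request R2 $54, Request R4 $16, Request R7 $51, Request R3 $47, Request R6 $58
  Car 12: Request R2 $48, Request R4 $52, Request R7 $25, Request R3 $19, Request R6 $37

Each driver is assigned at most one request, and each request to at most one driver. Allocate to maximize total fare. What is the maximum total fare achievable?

Optimal: Car 85→Request R4 ($55), Car 63→Request R3 ($51), Car 70→Request R2 ($32), Car 106→Request R7 ($51), Car 12→Request R6 ($37) — total 55+51+32+51+37 = $226.
Swapping Car 63↔Car 12 (Car 63→Request R6 $38, Car 12→Request R3 $19) loses 31.

Max total: $226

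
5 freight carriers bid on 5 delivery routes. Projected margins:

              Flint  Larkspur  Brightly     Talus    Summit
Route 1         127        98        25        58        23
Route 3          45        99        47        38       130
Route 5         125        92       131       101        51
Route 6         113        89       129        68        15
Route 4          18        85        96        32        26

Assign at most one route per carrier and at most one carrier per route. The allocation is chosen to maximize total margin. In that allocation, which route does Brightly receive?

Brightly receives Route 6.

Treat this as an assignment problem: match each carrier to one route.
Optimal: Flint→Route 1 ($127k), Larkspur→Route 4 ($85k), Brightly→Route 6 ($129k), Talus→Route 5 ($101k), Summit→Route 3 ($130k) — total 127+85+129+101+130 = $572k.
Max-entry greedy (repeatedly take the single best remaining cell) gives $509k, worse by 63.
Swapping Brightly↔Summit (Brightly→Route 3 $47k, Summit→Route 6 $15k) loses 197.
No other one-to-one assignment exceeds $572k.
Brightly's own top route is Route 5 ($131k), but forcing Brightly→Route 5 and reassigning the rest optimally gives only $541k — worse by 31.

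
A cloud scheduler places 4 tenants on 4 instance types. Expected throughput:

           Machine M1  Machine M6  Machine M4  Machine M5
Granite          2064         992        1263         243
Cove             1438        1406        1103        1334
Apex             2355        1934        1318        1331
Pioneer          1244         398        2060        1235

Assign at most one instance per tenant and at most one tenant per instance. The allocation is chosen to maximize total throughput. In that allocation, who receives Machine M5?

Treat this as an assignment problem: match each tenant to one instance.
Optimal: Granite→Machine M1 (2064 ops/s), Cove→Machine M5 (1334 ops/s), Apex→Machine M6 (1934 ops/s), Pioneer→Machine M4 (2060 ops/s) — total 2064+1334+1934+2060 = 7392 ops/s.
Row-greedy (each tenant in turn takes its best remaining instance) gives 6861 ops/s, worse by 531.
Every other assignment is strictly worse.
Cove's own top instance is Machine M1 (1438 ops/s), but forcing Cove→Machine M1 and reassigning the rest optimally gives only 5870 ops/s — worse by 1522.

Cove receives Machine M5.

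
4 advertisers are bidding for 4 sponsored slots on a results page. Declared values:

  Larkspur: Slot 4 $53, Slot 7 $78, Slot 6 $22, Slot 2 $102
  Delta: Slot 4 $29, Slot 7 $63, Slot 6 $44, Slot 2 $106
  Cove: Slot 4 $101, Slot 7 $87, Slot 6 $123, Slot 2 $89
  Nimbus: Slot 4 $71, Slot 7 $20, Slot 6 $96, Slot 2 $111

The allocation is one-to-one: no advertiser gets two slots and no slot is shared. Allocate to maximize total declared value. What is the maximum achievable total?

Optimal: Larkspur→Slot 7 ($78), Delta→Slot 2 ($106), Cove→Slot 4 ($101), Nimbus→Slot 6 ($96) — total 78+106+101+96 = $381.
Swapping Larkspur↔Nimbus (Larkspur→Slot 6 $22, Nimbus→Slot 7 $20) loses 132.

Maximum total: $381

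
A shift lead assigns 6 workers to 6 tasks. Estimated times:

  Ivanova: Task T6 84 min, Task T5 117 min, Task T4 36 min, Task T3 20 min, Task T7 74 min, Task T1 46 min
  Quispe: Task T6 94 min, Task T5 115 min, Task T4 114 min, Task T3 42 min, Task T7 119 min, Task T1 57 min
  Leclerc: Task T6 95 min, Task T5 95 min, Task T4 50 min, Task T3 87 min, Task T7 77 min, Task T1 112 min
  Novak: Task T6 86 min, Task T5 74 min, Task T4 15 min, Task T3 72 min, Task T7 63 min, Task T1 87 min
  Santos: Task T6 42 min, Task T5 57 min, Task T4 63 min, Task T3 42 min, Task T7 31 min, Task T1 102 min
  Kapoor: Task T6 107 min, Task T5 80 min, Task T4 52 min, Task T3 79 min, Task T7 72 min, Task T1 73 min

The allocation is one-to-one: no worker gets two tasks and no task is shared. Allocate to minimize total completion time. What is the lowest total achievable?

Min total: 291 min

Optimal: Ivanova→Task T3 (20 min), Quispe→Task T1 (57 min), Leclerc→Task T7 (77 min), Novak→Task T4 (15 min), Santos→Task T6 (42 min), Kapoor→Task T5 (80 min) — total 20+57+77+15+42+80 = 291 min.
Row-greedy (each worker in turn takes its cheapest remaining task) gives 312 min, worse by 21.
Next-best assignment: Ivanova→Task T3, Quispe→Task T1, Leclerc→Task T6, Novak→Task T4, Santos→Task T7, Kapoor→Task T5 = 298 min.
Swapping Leclerc↔Quispe (Leclerc→Task T1 112 min, Quispe→Task T7 119 min) adds 97.
Every other assignment is strictly worse.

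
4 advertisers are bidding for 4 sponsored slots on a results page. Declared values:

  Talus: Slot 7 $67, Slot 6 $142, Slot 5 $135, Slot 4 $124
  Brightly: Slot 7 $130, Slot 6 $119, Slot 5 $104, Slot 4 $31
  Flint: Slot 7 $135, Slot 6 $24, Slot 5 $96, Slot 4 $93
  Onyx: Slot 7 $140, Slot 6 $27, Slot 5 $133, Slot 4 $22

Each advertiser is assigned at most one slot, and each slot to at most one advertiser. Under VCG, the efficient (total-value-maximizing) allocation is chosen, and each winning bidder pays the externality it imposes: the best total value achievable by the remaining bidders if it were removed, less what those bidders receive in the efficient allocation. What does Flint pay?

Efficient allocation: Talus→Slot 4 ($124), Brightly→Slot 6 ($119), Flint→Slot 7 ($135), Onyx→Slot 5 ($133); total welfare W = $511.
Flint receives Slot 7 at value $135, so the others get W − 135 = $376.
Without Flint: best allocation of the remaining 3 bidders over all 4 slots is Talus→Slot 6 ($142), Brightly→Slot 7 ($130), Onyx→Slot 5 ($133), total $405.
VCG payment = (others' best without Flint) − (others' welfare with Flint) = 405 − 376 = $29.

Flint pays $29.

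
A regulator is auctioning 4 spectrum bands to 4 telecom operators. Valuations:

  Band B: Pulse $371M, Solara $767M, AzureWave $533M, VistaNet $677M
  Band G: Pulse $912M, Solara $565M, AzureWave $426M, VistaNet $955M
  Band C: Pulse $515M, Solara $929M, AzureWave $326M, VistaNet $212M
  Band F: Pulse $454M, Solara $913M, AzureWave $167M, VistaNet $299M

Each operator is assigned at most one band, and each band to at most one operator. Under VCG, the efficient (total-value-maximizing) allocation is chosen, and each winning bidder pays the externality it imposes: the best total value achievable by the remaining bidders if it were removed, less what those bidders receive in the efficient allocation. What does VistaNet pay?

VistaNet pays $413M.

Efficient allocation: Pulse→Band C ($515M), Solara→Band F ($913M), AzureWave→Band B ($533M), VistaNet→Band G ($955M); total welfare W = $2916M.
VistaNet receives Band G at value $955M, so the others get W − 955 = $1961M.
Without VistaNet: best allocation of the remaining 3 bidders over all 4 bands is Pulse→Band G ($912M), Solara→Band C ($929M), AzureWave→Band B ($533M), total $2374M.
VCG payment = (others' best without VistaNet) − (others' welfare with VistaNet) = 2374 − 1961 = $413M.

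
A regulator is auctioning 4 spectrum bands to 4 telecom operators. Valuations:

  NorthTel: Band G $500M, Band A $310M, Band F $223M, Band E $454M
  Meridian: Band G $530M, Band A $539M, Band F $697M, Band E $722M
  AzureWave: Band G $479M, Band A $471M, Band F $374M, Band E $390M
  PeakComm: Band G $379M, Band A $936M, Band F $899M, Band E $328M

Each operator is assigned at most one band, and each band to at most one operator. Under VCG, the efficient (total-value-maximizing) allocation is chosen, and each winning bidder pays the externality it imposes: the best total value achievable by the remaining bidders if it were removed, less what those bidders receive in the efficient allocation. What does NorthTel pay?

Efficient allocation: NorthTel→Band G ($500M), Meridian→Band E ($722M), AzureWave→Band A ($471M), PeakComm→Band F ($899M); total welfare W = $2592M.
NorthTel receives Band G at value $500M, so the others get W − 500 = $2092M.
Without NorthTel: best allocation of the remaining 3 bidders over all 4 bands is Meridian→Band E ($722M), AzureWave→Band G ($479M), PeakComm→Band A ($936M), total $2137M.
VCG payment = (others' best without NorthTel) − (others' welfare with NorthTel) = 2137 − 2092 = $45M.

NorthTel pays $45M.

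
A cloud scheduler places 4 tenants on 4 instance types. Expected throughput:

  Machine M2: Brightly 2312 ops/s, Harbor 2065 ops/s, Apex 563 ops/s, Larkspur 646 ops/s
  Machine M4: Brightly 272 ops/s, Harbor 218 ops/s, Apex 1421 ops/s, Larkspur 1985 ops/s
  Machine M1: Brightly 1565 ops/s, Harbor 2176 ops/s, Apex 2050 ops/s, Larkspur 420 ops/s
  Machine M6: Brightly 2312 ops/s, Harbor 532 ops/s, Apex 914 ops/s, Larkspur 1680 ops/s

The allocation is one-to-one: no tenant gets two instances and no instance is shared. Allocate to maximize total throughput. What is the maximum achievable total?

This is the linear assignment problem.
Optimal: Brightly→Machine M6 (2312 ops/s), Harbor→Machine M2 (2065 ops/s), Apex→Machine M1 (2050 ops/s), Larkspur→Machine M4 (1985 ops/s) — total 2312+2065+2050+1985 = 8412 ops/s.
Row-greedy (each tenant in turn takes its best remaining instance) gives 7589 ops/s, worse by 823.
Checked against all permutations: 8412 ops/s is optimal.

Max total: 8412 ops/s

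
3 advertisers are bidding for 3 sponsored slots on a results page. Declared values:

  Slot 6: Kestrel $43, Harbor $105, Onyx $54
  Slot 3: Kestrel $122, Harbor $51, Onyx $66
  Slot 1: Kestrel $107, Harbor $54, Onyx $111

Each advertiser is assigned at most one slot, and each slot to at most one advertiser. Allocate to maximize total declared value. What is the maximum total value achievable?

Optimal: Kestrel→Slot 3 ($122), Harbor→Slot 6 ($105), Onyx→Slot 1 ($111) — total 122+105+111 = $338.
Every other assignment is strictly worse.

Max total: $338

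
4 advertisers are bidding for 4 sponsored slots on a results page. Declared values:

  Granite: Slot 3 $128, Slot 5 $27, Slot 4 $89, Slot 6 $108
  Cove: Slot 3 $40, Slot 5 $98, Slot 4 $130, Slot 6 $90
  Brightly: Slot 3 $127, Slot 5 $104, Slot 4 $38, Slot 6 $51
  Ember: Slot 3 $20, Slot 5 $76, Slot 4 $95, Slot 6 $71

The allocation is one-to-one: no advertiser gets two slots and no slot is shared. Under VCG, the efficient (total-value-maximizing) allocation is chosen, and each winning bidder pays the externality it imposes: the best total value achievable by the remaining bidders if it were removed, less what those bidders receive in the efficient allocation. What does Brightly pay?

Efficient allocation: Granite→Slot 6 ($108), Cove→Slot 4 ($130), Brightly→Slot 3 ($127), Ember→Slot 5 ($76); total welfare W = $441.
Brightly receives Slot 3 at value $127, so the others get W − 127 = $314.
Without Brightly: best allocation of the remaining 3 bidders over all 4 slots is Granite→Slot 3 ($128), Cove→Slot 4 ($130), Ember→Slot 5 ($76), total $334.
VCG payment = (others' best without Brightly) − (others' welfare with Brightly) = 334 − 314 = $20.

Brightly pays $20.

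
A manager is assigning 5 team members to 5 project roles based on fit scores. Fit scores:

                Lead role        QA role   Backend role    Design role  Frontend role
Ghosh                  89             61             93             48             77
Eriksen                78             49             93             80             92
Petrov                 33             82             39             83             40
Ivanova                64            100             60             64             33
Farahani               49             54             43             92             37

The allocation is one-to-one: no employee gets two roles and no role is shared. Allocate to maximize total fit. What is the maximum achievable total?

Max total: 423 pts

Optimal: Ghosh→Backend role (93 pts), Eriksen→Frontend role (92 pts), Petrov→QA role (82 pts), Ivanova→Lead role (64 pts), Farahani→Design role (92 pts) — total 93+92+82+64+92 = 423 pts.
Column-greedy (each role in turn goes to its best remaining employee) gives 414 pts, worse by 9.
Next-best assignment: Ghosh→Backend role, Eriksen→Frontend role, Petrov→Design role, Ivanova→QA role, Farahani→Lead role = 417 pts.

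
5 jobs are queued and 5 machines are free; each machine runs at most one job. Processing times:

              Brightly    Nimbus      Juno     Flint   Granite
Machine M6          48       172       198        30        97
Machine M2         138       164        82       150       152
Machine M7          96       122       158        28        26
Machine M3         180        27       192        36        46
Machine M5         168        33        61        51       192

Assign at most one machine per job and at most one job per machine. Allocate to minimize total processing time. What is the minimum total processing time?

Treat this as an assignment problem: match each job to one machine.
Optimal: Brightly→Machine M6 (48 min), Nimbus→Machine M5 (33 min), Juno→Machine M2 (82 min), Flint→Machine M3 (36 min), Granite→Machine M7 (26 min) — total 48+33+82+36+26 = 225 min.
Row-greedy (each job in turn takes its cheapest remaining machine) gives 316 min, worse by 91.
Swapping Nimbus↔Brightly (Nimbus→Machine M6 172 min, Brightly→Machine M5 168 min) adds 259.

Minimum total: 225 min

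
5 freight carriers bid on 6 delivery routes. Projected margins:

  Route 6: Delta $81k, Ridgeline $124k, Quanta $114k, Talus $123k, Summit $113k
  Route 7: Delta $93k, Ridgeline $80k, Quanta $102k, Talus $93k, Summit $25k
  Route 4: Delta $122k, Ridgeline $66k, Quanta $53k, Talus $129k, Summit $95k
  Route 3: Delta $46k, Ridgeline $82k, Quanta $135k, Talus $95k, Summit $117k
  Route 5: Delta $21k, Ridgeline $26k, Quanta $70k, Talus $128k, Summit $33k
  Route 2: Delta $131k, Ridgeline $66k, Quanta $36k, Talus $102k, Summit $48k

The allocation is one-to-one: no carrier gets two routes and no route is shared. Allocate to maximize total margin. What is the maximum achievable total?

Optimal: Delta→Route 2 ($131k), Ridgeline→Route 6 ($124k), Quanta→Route 3 ($135k), Talus→Route 5 ($128k), Summit→Route 4 ($95k) — total 131+124+135+128+95 = $613k.
Row-greedy (each carrier in turn takes its best remaining route) gives $552k, worse by 61.
No other one-to-one assignment exceeds $613k.

Maximum total: $613k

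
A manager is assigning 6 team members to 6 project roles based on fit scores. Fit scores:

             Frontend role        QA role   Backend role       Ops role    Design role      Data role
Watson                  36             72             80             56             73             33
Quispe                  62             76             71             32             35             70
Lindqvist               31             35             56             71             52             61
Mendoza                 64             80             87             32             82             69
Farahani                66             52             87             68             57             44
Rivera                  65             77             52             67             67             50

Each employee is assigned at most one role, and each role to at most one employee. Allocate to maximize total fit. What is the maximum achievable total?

Maximum total: 447 pts

Optimal: Watson→QA role (72 pts), Quispe→Data role (70 pts), Lindqvist→Ops role (71 pts), Mendoza→Design role (82 pts), Farahani→Backend role (87 pts), Rivera→Frontend role (65 pts) — total 72+70+71+82+87+65 = 447 pts.
Max-entry greedy (repeatedly take the single best remaining cell) gives 444 pts, worse by 3.
Next-best assignment: Watson→Backend role, Quispe→Data role, Lindqvist→Ops role, Mendoza→Design role, Farahani→Frontend role, Rivera→QA role = 446 pts.
Swapping Farahani↔Mendoza (Farahani→Design role 57 pts, Mendoza→Backend role 87 pts) loses 25.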